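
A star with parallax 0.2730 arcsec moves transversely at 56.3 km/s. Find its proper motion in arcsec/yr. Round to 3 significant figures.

d = 1/p = 1/0.2730″ = 3.663 pc.
μ = v_t / (4.74 d) = 56.3 / (4.74 × 3.663) = 56.3 / 17.363 = 3.2425 ″/yr.

3.24 arcsec/yr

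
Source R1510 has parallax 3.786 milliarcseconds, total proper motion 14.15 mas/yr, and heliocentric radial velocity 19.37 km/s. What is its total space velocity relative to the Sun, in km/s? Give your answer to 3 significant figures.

d = 1/p = 1/0.003786″ = 264.13 pc.
μ = 14.15 mas/yr = 0.01415 ″/yr.
v_t = 4.740 μ d = 4.740 × 0.01415 × 264.13 = 17.715 km/s.
v = √(v_r² + v_t²) = √(19.37² + 17.715²) = √689.018 = 26.249 km/s.

26.2 km/s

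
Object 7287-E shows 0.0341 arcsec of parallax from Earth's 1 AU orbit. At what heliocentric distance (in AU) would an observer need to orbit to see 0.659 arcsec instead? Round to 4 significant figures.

19.33 AU

Parallax scales linearly with baseline: p ∝ B, so B = p_target / p_Earth × 1 AU.
B = 0.659 / 0.0341 = 19.326 AU.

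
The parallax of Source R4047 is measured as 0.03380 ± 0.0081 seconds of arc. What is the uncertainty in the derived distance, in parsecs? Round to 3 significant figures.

7.09 pc

d = 1/p, so σ_d = σ_p / p².
σ_d = 0.00810 / (0.03380)² = 0.00810 / 0.0011424 = 7.0903 pc.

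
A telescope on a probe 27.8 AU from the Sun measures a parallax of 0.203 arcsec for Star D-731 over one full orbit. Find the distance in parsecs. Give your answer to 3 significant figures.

137 pc

With baseline B (in AU) and parallax p (in arcsec), d = B/p parsecs.
d = 27.8 / 0.203 = 136.95 pc.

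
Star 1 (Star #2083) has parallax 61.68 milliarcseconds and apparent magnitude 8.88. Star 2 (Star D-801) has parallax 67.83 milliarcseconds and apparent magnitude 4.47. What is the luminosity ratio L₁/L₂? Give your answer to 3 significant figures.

L₁/L₂ = 0.0208

d₁ = 1/p₁ = 1/0.06168″ = 16.213 pc; d₂ = 1/p₂ = 1/0.06783″ = 14.743 pc.
M₁ = m₁ − 5 log₁₀ d₁ + 5 = 8.88 − 6.0493 + 5 = 7.8307.
M₂ = 4.47 − 5.8429 + 5 = 3.6271.
L₁/L₂ = 10^(0.4(M₂ − M₁)) = 10^(0.4 × (-4.2036)) = 10^(-1.68144) = 0.020824.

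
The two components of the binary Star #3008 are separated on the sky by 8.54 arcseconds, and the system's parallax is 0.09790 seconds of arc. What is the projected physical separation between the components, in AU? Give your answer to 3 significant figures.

87.2 AU

d = 1/p = 1/0.09790″ = 10.215 pc.
At distance d (pc), an angle of θ arcsec spans θ·d AU: s = 8.54 × 10.215 = 87.236 AU.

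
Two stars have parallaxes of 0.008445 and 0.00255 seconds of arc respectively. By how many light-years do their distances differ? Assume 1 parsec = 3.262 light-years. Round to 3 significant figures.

d_A = 1/0.008445″ = 118.41 pc; d_B = 1/0.002550″ = 392.16 pc.
|d_B − d_A| = |392.16 − 118.41| = 273.75 pc = 273.75 × 3.262 ly = 892.97 ly.

893 ly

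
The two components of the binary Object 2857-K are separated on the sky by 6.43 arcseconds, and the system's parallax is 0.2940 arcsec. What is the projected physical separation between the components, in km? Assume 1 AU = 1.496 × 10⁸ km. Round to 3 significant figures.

3.27 × 10^9 km

d = 1/p = 1/0.2940″ = 3.4014 pc.
At distance d (pc), an angle of θ arcsec spans θ·d AU: s = 6.43 × 3.4014 = 21.871 AU.
= 21.871 × 1.496 × 10⁸ km = 3.2719 × 10^9 km.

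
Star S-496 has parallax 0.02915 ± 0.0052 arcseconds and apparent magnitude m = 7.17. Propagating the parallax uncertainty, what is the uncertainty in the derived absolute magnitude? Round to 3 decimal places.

M = m − 5 log₁₀ d + 5 = m + 5 log₁₀ p + 5, so ∂M/∂p = 5/(p ln 10).
σ_M = (5/ln 10) · (σ_p/p) = 2.1715 × 0.0052/0.02915 = 2.1715 × 0.17839 = 0.38737.

σ_M = 0.387 mag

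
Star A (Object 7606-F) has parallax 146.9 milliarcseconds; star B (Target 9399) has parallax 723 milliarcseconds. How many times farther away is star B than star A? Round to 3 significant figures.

0.203

Since d = 1/p, d_B/d_A = p_A/p_B.
= 146.9 / 723 = 0.20318.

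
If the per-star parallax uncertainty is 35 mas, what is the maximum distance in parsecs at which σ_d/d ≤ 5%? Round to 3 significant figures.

1.43 pc

σ_d/d = σ_p/p, so the condition is σ_p/p ≤ 0.05, i.e. p ≥ σ_p/0.05.
p_min = 35/0.05 = 700 mas = 0.7 arcsec.
d_max = 1/p_min = 1/0.7 = 1.4286 pc.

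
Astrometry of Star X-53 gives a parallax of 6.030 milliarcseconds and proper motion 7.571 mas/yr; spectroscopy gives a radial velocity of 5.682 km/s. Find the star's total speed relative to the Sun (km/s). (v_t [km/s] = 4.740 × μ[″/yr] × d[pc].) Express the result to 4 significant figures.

d = 1/p = 1/0.006030″ = 165.84 pc.
μ = 7.571 mas/yr = 0.007571 ″/yr.
v_t = 4.740 μ d = 4.740 × 0.007571 × 165.84 = 5.9514 km/s.
v = √(v_r² + v_t²) = √(5.682² + 5.9514²) = √67.7043 = 8.2283 km/s.

8.228 km/s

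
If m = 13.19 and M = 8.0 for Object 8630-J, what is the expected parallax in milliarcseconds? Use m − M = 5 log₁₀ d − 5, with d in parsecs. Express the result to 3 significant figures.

9.16 mas

m − M = 13.19 − 8.0 = 5.19.
d = 10^((m−M)/5 + 1) = 10^2.038 = 109.14 pc.
p = 1/d = 1/109.14 = 0.0091625 arcsec = 9.1625 mas.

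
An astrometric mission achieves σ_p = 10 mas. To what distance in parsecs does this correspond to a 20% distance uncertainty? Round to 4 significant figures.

20.00 pc

σ_d/d = σ_p/p, so the condition is σ_p/p ≤ 0.20, i.e. p ≥ σ_p/0.20.
p_min = 10/0.20 = 50 mas = 0.05 arcsec.
d_max = 1/p_min = 1/0.05 = 20 pc.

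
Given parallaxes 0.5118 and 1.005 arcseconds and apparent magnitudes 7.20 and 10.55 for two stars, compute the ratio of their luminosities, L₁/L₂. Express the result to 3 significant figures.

d₁ = 1/p₁ = 1/0.5118″ = 1.9539 pc; d₂ = 1/p₂ = 1/1.005″ = 0.99502 pc.
M₁ = m₁ − 5 log₁₀ d₁ + 5 = 7.20 − 1.4545 + 5 = 10.7455.
M₂ = 10.55 − (-0.0108) + 5 = 15.5608.
L₁/L₂ = 10^(0.4(M₂ − M₁)) = 10^(0.4 × 4.8153) = 10^1.92612 = 84.357.

L₁/L₂ = 84.4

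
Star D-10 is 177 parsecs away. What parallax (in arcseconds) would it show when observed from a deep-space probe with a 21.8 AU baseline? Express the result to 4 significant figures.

0.1232 arcsec

p (arcsec) = B (AU) / d (pc).
p = 21.8 / 177 = 0.12316 arcsec.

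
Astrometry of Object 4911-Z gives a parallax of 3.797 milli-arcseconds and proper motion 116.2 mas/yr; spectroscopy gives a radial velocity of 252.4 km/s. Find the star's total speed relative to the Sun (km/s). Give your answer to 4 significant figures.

d = 1/p = 1/0.003797″ = 263.37 pc.
μ = 116.2 mas/yr = 0.1162 ″/yr.
v_t = 4.740 μ d = 4.740 × 0.1162 × 263.37 = 145.06 km/s.
v = √(v_r² + v_t²) = √(252.4² + 145.06²) = √84748.2 = 291.12 km/s.

291.1 km/s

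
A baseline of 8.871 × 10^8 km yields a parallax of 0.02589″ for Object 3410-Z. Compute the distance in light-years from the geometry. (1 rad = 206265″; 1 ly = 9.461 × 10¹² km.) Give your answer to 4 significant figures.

θ = 0.02589″ = 0.02589/206265 = 1.2552 × 10^-7 rad.
d = B/θ = (8.871 × 10^8) / (1.2552 × 10^-7) = 7.0674 × 10^15 km = (7.0674 × 10^15) / (9.461 × 10^12) ly = 747 ly.

747.0 ly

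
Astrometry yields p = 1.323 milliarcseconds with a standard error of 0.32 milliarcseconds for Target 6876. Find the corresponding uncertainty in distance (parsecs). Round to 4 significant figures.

d = 1/p, so σ_d = σ_p / p².
σ_d = 0.000320 / (0.001323)² = 0.000320 / 0.0000017503 = 182.83 pc.

182.8 pc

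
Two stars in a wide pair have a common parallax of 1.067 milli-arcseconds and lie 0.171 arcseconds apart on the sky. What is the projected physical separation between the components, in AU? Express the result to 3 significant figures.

d = 1/p = 1/0.001067″ = 937.21 pc.
At distance d (pc), an angle of θ arcsec spans θ·d AU: s = 0.171 × 937.21 = 160.26 AU.

160 AU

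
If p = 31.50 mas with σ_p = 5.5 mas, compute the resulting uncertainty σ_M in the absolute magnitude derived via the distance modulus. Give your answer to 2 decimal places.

σ_M = 0.38 mag

M = m − 5 log₁₀ d + 5 = m + 5 log₁₀ p + 5, so ∂M/∂p = 5/(p ln 10).
σ_M = (5/ln 10) · (σ_p/p) = 2.1715 × 5.5/31.50 = 2.1715 × 0.1746 = 0.37914.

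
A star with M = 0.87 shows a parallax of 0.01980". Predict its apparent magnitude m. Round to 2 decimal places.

m = 4.39

d = 1/p = 1/0.01980″ = 50.505 pc.
m − M = 5 log₁₀ d − 5 = 5 log₁₀(50.505) − 5 = 8.5167 − 5 = 3.5167.
m = M + (m − M) = 0.87 + 3.5167 = 4.39.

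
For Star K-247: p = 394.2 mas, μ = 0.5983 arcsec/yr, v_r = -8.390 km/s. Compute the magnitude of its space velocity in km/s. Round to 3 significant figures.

11.1 km/s

d = 1/p = 1/0.3942″ = 2.5368 pc.
v_t = 4.740 μ d = 4.740 × 0.5983 × 2.5368 = 7.1942 km/s.
v = √(v_r² + v_t²) = √((-8.390)² + 7.1942²) = √122.149 = 11.052 km/s.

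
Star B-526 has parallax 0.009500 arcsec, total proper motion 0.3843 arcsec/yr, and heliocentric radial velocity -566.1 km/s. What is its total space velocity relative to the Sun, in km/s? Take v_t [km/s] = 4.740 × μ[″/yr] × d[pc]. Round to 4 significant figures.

597.7 km/s

d = 1/p = 1/0.009500″ = 105.26 pc.
v_t = 4.740 μ d = 4.740 × 0.3843 × 105.26 = 191.74 km/s.
v = √(v_r² + v_t²) = √((-566.1)² + 191.74²) = √357233 = 597.69 km/s.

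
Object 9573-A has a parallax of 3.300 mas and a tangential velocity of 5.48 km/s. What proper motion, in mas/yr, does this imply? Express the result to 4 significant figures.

3.815 mas/yr

d = 1/p = 1/0.003300″ = 303.03 pc.
μ = v_t / (4.74 d) = 5.48 / (4.74 × 303.03) = 5.48 / 1436.4 = 0.0038151 ″/yr = 3.8151 mas/yr.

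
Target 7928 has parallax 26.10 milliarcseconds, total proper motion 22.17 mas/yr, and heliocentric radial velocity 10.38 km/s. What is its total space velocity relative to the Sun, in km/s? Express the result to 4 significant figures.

11.13 km/s

d = 1/p = 1/0.02610″ = 38.314 pc.
μ = 22.17 mas/yr = 0.02217 ″/yr.
v_t = 4.740 μ d = 4.740 × 0.02217 × 38.314 = 4.0263 km/s.
v = √(v_r² + v_t²) = √(10.38² + 4.0263²) = √123.955 = 11.134 km/s.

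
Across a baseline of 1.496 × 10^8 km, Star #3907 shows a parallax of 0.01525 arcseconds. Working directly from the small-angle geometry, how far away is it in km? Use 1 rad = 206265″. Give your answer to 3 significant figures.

θ = 0.01525″ = 0.01525/206265 = 7.3934 × 10^-8 rad.
d = B/θ = (1.496 × 10^8) / (7.3934 × 10^-8) = 2.0234 × 10^15 km.

2.02 × 10^15 km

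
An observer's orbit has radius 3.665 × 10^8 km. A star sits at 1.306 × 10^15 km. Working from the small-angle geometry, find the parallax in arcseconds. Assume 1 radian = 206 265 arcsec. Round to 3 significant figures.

θ ≈ B/d = (3.665 × 10^8) / (1.306 × 10^15) = 2.8063 × 10^-7 rad.
In arcseconds: 2.8063 × 10^-7 × 206265 = 0.057884″.

0.0579 arcsec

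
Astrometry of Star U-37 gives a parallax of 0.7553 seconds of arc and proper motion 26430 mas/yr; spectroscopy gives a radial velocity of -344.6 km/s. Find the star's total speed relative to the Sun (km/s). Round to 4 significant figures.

d = 1/p = 1/0.7553″ = 1.324 pc.
μ = 26430 mas/yr = 26.43 ″/yr.
v_t = 4.740 μ d = 4.740 × 26.43 × 1.324 = 165.87 km/s.
v = √(v_r² + v_t²) = √((-344.6)² + 165.87²) = √146262 = 382.44 km/s.

382.4 km/s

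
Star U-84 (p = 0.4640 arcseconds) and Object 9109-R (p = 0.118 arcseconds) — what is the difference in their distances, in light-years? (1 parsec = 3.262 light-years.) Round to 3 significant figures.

d_A = 1/0.4640″ = 2.1552 pc; d_B = 1/0.1180″ = 8.4746 pc.
|d_B − d_A| = |8.4746 − 2.1552| = 6.3194 pc = 6.3194 × 3.262 ly = 20.614 ly.

20.6 ly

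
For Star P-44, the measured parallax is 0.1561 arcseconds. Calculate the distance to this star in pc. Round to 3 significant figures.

6.41 pc

d = 1/p = 1/0.1561 = 6.4061 pc.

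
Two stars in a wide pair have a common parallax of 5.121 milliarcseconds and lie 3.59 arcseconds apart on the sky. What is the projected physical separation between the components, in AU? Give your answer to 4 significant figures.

d = 1/p = 1/0.005121″ = 195.27 pc.
At distance d (pc), an angle of θ arcsec spans θ·d AU: s = 3.59 × 195.27 = 701.02 AU.

701.0 AU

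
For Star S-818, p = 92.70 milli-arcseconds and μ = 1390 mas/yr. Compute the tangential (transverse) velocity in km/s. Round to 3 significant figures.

71.1 km/s

d = 1/p = 1/0.09270″ = 10.787 pc.
μ = 1390 mas/yr = 1.39 ″/yr.
v_t = 4.74 × μ × d = 4.74 × 1.39 × 10.787 = 71.071 km/s.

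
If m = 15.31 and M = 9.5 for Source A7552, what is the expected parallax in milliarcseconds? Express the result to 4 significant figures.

m − M = 15.31 − 9.5 = 5.81.
d = 10^((m−M)/5 + 1) = 10^2.162 = 145.21 pc.
p = 1/d = 1/145.21 = 0.0068866 arcsec = 6.8866 mas.

6.887 mas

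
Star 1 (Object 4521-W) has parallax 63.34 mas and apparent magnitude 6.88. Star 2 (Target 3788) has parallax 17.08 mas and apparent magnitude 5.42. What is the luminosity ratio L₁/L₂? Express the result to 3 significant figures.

L₁/L₂ = 0.0190

d₁ = 1/p₁ = 1/0.06334″ = 15.788 pc; d₂ = 1/p₂ = 1/0.01708″ = 58.548 pc.
M₁ = m₁ − 5 log₁₀ d₁ + 5 = 6.88 − 5.9916 + 5 = 5.8884.
M₂ = 5.42 − 8.8376 + 5 = 1.5824.
L₁/L₂ = 10^(0.4(M₂ − M₁)) = 10^(0.4 × (-4.3060)) = 10^(-1.72240) = 0.01895.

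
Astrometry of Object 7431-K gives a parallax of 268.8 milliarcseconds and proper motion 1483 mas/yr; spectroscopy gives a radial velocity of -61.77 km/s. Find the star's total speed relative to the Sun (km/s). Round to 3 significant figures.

d = 1/p = 1/0.2688″ = 3.7202 pc.
μ = 1483 mas/yr = 1.483 ″/yr.
v_t = 4.740 μ d = 4.740 × 1.483 × 3.7202 = 26.151 km/s.
v = √(v_r² + v_t²) = √((-61.77)² + 26.151²) = √4499.41 = 67.078 km/s.

67.1 km/s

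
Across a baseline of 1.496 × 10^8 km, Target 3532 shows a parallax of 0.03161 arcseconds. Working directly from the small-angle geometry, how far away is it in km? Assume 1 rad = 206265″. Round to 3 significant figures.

9.76 × 10^14 km

θ = 0.03161″ = 0.03161/206265 = 1.5325 × 10^-7 rad.
d = B/θ = (1.496 × 10^8) / (1.5325 × 10^-7) = 9.7618 × 10^14 km.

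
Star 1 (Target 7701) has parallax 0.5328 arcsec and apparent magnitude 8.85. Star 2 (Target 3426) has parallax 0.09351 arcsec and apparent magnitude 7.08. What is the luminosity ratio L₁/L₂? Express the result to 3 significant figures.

d₁ = 1/p₁ = 1/0.5328″ = 1.8769 pc; d₂ = 1/p₂ = 1/0.09351″ = 10.694 pc.
M₁ = m₁ − 5 log₁₀ d₁ + 5 = 8.85 − 1.3672 + 5 = 12.4828.
M₂ = 7.08 − 5.1457 + 5 = 6.9343.
L₁/L₂ = 10^(0.4(M₂ − M₁)) = 10^(0.4 × (-5.5485)) = 10^(-2.21940) = 0.0060339.

L₁/L₂ = 0.00603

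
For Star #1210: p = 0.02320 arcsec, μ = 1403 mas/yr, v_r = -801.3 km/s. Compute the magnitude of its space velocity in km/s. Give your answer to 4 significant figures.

851.0 km/s

d = 1/p = 1/0.02320″ = 43.103 pc.
μ = 1403 mas/yr = 1.403 ″/yr.
v_t = 4.740 μ d = 4.740 × 1.403 × 43.103 = 286.64 km/s.
v = √(v_r² + v_t²) = √((-801.3)² + 286.64²) = √724244 = 851.03 km/s.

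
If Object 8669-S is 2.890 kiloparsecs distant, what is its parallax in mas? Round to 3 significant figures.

0.346 mas

d = 2.890 kpc = 2890 pc.
p = 1/d = 1/2890 = 0.00034602 arcsec.
= 0.00034602 × 1000 = 0.34602 mas.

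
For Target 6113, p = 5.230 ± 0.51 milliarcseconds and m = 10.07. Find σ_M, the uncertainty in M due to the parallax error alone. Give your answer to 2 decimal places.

σ_M = 0.21 mag

M = m − 5 log₁₀ d + 5 = m + 5 log₁₀ p + 5, so ∂M/∂p = 5/(p ln 10).
σ_M = (5/ln 10) · (σ_p/p) = 2.1715 × 0.51/5.230 = 2.1715 × 0.097514 = 0.21175.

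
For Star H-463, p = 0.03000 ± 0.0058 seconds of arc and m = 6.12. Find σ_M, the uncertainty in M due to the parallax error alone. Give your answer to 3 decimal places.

σ_M = 0.420 mag

M = m − 5 log₁₀ d + 5 = m + 5 log₁₀ p + 5, so ∂M/∂p = 5/(p ln 10).
σ_M = (5/ln 10) · (σ_p/p) = 2.1715 × 0.0058/0.03000 = 2.1715 × 0.19333 = 0.41982.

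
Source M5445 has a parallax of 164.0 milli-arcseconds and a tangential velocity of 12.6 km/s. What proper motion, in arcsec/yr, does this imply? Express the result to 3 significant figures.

d = 1/p = 1/0.1640″ = 6.0976 pc.
μ = v_t / (4.74 d) = 12.6 / (4.74 × 6.0976) = 12.6 / 28.903 = 0.43594 ″/yr.

0.436 arcsec/yr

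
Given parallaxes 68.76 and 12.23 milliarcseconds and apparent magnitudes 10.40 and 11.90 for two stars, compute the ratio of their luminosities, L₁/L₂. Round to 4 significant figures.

L₁/L₂ = 0.1259

d₁ = 1/p₁ = 1/0.06876″ = 14.543 pc; d₂ = 1/p₂ = 1/0.01223″ = 81.766 pc.
M₁ = m₁ − 5 log₁₀ d₁ + 5 = 10.40 − 5.8133 + 5 = 9.5867.
M₂ = 11.90 − 9.5629 + 5 = 7.3371.
L₁/L₂ = 10^(0.4(M₂ − M₁)) = 10^(0.4 × (-2.2496)) = 10^(-0.89984) = 0.12594.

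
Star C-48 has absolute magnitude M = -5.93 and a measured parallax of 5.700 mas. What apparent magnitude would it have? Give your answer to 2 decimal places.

m = 0.29

d = 1/p = 1/0.005700″ = 175.44 pc.
m − M = 5 log₁₀ d − 5 = 5 log₁₀(175.44) − 5 = 11.2206 − 5 = 6.2206.
m = M + (m − M) = -5.93 + 6.2206 = 0.29.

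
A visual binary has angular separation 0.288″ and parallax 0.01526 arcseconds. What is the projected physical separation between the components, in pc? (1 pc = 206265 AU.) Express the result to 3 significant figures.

d = 1/p = 1/0.01526″ = 65.531 pc.
At distance d (pc), an angle of θ arcsec spans θ·d AU: s = 0.288 × 65.531 = 18.873 AU.
= 18.873 / 206265 = 9.1499 × 10^-5 pc.

9.15 × 10^-5 pc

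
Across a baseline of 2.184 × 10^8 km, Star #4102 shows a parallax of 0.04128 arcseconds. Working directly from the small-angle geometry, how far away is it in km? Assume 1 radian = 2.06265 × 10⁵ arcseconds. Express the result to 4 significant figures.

θ = 0.04128″ = 0.04128/206265 = 2.0013 × 10^-7 rad.
d = B/θ = (2.184 × 10^8) / (2.0013 × 10^-7) = 1.0913 × 10^15 km.

1.091 × 10^15 km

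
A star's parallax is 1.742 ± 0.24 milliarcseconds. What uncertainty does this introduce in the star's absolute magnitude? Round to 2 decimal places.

σ_M = 0.30 mag

M = m − 5 log₁₀ d + 5 = m + 5 log₁₀ p + 5, so ∂M/∂p = 5/(p ln 10).
σ_M = (5/ln 10) · (σ_p/p) = 2.1715 × 0.24/1.742 = 2.1715 × 0.13777 = 0.29917.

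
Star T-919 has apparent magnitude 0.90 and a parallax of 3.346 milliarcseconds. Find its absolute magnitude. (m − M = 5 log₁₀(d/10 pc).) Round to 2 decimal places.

M = -6.48

d = 1/p = 1/0.003346″ = 298.86 pc.
m − M = 5 log₁₀(298.86) − 5 = 12.3773 − 5 = 7.3773.
M = m − (m − M) = 0.90 − 7.3773 = -6.48.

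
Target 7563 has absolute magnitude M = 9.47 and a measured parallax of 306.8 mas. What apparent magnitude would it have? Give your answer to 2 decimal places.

d = 1/p = 1/0.3068″ = 3.2595 pc.
m − M = 5 log₁₀ d − 5 = 5 log₁₀(3.2595) − 5 = 2.5658 − 5 = -2.4342.
m = M + (m − M) = 9.47 + (-2.4342) = 7.04.

m = 7.04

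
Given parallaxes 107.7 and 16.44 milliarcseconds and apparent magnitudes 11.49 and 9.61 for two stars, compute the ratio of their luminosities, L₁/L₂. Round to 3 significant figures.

L₁/L₂ = 0.00412

d₁ = 1/p₁ = 1/0.1077″ = 9.2851 pc; d₂ = 1/p₂ = 1/0.01644″ = 60.827 pc.
M₁ = m₁ − 5 log₁₀ d₁ + 5 = 11.49 − 4.8389 + 5 = 11.6511.
M₂ = 9.61 − 8.9205 + 5 = 5.6895.
L₁/L₂ = 10^(0.4(M₂ − M₁)) = 10^(0.4 × (-5.9616)) = 10^(-2.38464) = 0.0041244.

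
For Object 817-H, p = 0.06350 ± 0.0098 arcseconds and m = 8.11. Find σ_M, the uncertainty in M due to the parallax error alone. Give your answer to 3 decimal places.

M = m − 5 log₁₀ d + 5 = m + 5 log₁₀ p + 5, so ∂M/∂p = 5/(p ln 10).
σ_M = (5/ln 10) · (σ_p/p) = 2.1715 × 0.0098/0.06350 = 2.1715 × 0.15433 = 0.33513.

σ_M = 0.335 mag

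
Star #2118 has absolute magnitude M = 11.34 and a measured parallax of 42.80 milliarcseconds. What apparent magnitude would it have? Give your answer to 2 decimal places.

d = 1/p = 1/0.04280″ = 23.364 pc.
m − M = 5 log₁₀ d − 5 = 5 log₁₀(23.364) − 5 = 6.8427 − 5 = 1.8427.
m = M + (m − M) = 11.34 + 1.8427 = 13.18.

m = 13.18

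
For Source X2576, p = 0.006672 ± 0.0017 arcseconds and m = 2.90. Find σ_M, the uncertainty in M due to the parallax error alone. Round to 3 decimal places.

M = m − 5 log₁₀ d + 5 = m + 5 log₁₀ p + 5, so ∂M/∂p = 5/(p ln 10).
σ_M = (5/ln 10) · (σ_p/p) = 2.1715 × 0.0017/0.006672 = 2.1715 × 0.2548 = 0.5533.

σ_M = 0.553 mag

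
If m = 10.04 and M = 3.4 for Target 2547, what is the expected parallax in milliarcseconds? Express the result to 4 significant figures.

m − M = 10.04 − 3.4 = 6.64.
d = 10^((m−M)/5 + 1) = 10^2.328 = 212.81 pc.
p = 1/d = 1/212.81 = 0.004699 arcsec = 4.699 mas.

4.699 mas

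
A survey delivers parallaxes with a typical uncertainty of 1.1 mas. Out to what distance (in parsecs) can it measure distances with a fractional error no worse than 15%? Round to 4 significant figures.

σ_d/d = σ_p/p, so the condition is σ_p/p ≤ 0.15, i.e. p ≥ σ_p/0.15.
p_min = 1.1/0.15 = 7.3333 mas = 0.0073333 arcsec.
d_max = 1/p_min = 1/0.0073333 = 136.36 pc.

136.4 pc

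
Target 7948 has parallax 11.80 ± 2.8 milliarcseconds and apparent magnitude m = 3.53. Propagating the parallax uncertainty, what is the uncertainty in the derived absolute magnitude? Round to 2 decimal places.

σ_M = 0.52 mag

M = m − 5 log₁₀ d + 5 = m + 5 log₁₀ p + 5, so ∂M/∂p = 5/(p ln 10).
σ_M = (5/ln 10) · (σ_p/p) = 2.1715 × 2.8/11.80 = 2.1715 × 0.23729 = 0.51528.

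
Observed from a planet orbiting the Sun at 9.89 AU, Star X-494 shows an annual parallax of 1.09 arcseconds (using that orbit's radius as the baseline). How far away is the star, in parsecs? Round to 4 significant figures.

With baseline B (in AU) and parallax p (in arcsec), d = B/p parsecs.
d = 9.89 / 1.09 = 9.0734 pc.

9.073 pc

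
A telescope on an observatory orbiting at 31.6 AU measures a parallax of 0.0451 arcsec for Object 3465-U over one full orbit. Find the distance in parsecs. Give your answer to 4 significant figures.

With baseline B (in AU) and parallax p (in arcsec), d = B/p parsecs.
d = 31.6 / 0.0451 = 700.67 pc.

700.7 pc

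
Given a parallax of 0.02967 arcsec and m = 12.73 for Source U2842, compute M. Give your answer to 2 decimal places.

M = 10.09

d = 1/p = 1/0.02967″ = 33.704 pc.
m − M = 5 log₁₀(33.704) − 5 = 7.6384 − 5 = 2.6384.
M = m − (m − M) = 12.73 − 2.6384 = 10.09.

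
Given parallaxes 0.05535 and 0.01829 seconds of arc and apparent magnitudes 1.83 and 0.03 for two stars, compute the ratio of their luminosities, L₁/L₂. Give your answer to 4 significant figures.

d₁ = 1/p₁ = 1/0.05535″ = 18.067 pc; d₂ = 1/p₂ = 1/0.01829″ = 54.675 pc.
M₁ = m₁ − 5 log₁₀ d₁ + 5 = 1.83 − 6.2844 + 5 = 0.5456.
M₂ = 0.03 − 8.6889 + 5 = -3.6589.
L₁/L₂ = 10^(0.4(M₂ − M₁)) = 10^(0.4 × (-4.2045)) = 10^(-1.68180) = 0.020807.

L₁/L₂ = 0.02081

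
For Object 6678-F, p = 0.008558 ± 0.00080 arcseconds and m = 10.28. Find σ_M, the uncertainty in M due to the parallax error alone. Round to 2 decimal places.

M = m − 5 log₁₀ d + 5 = m + 5 log₁₀ p + 5, so ∂M/∂p = 5/(p ln 10).
σ_M = (5/ln 10) · (σ_p/p) = 2.1715 × 0.00080/0.008558 = 2.1715 × 0.09348 = 0.20299.

σ_M = 0.20 mag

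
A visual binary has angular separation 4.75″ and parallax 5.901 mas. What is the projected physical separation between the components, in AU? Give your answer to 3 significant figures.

d = 1/p = 1/0.005901″ = 169.46 pc.
At distance d (pc), an angle of θ arcsec spans θ·d AU: s = 4.75 × 169.46 = 804.94 AU.

805 AU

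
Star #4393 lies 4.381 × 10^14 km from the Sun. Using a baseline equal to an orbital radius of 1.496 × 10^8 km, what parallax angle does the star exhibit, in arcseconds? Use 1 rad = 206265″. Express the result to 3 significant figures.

θ ≈ B/d = (1.496 × 10^8) / (4.381 × 10^14) = 3.4147 × 10^-7 rad.
In arcseconds: 3.4147 × 10^-7 × 206265 = 0.070433″.

0.0704 arcsec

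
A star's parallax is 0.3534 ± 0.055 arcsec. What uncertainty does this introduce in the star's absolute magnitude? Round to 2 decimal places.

M = m − 5 log₁₀ d + 5 = m + 5 log₁₀ p + 5, so ∂M/∂p = 5/(p ln 10).
σ_M = (5/ln 10) · (σ_p/p) = 2.1715 × 0.055/0.3534 = 2.1715 × 0.15563 = 0.33795.

σ_M = 0.34 mag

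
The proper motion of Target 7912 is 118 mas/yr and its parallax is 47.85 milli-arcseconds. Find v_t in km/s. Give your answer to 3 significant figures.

11.7 km/s

d = 1/p = 1/0.04785″ = 20.899 pc.
μ = 118 mas/yr = 0.118 ″/yr.
v_t = 4.74 × μ × d = 4.74 × 0.118 × 20.899 = 11.689 km/s.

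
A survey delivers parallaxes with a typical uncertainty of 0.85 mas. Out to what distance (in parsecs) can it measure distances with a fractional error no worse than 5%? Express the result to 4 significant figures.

58.82 pc

σ_d/d = σ_p/p, so the condition is σ_p/p ≤ 0.05, i.e. p ≥ σ_p/0.05.
p_min = 0.85/0.05 = 17 mas = 0.017 arcsec.
d_max = 1/p_min = 1/0.017 = 58.824 pc.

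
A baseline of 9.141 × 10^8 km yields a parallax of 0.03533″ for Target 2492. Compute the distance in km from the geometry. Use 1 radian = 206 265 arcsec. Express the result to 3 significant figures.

5.34 × 10^15 km

θ = 0.03533″ = 0.03533/206265 = 1.7128 × 10^-7 rad.
d = B/θ = (9.141 × 10^8) / (1.7128 × 10^-7) = 5.3369 × 10^15 km.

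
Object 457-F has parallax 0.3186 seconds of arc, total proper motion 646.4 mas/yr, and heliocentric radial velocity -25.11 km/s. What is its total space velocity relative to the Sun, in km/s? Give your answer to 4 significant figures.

d = 1/p = 1/0.3186″ = 3.1387 pc.
μ = 646.4 mas/yr = 0.6464 ″/yr.
v_t = 4.740 μ d = 4.740 × 0.6464 × 3.1387 = 9.6168 km/s.
v = √(v_r² + v_t²) = √((-25.11)² + 9.6168²) = √722.995 = 26.889 km/s.

26.89 km/s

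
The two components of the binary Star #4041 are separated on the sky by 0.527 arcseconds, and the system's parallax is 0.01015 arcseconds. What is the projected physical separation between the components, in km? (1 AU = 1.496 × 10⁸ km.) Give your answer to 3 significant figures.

7.77 × 10^9 km

d = 1/p = 1/0.01015″ = 98.522 pc.
At distance d (pc), an angle of θ arcsec spans θ·d AU: s = 0.527 × 98.522 = 51.921 AU.
= 51.921 × 1.496 × 10⁸ km = 7.7674 × 10^9 km.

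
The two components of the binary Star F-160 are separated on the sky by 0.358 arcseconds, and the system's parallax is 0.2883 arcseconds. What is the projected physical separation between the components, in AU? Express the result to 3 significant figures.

d = 1/p = 1/0.2883″ = 3.4686 pc.
At distance d (pc), an angle of θ arcsec spans θ·d AU: s = 0.358 × 3.4686 = 1.2418 AU.

1.24 AU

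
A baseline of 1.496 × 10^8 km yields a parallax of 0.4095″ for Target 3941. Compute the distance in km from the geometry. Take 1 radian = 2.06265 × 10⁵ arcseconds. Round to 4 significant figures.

7.535 × 10^13 km

θ = 0.4095″ = 0.4095/206265 = 1.9853 × 10^-6 rad.
d = B/θ = (1.496 × 10^8) / (1.9853 × 10^-6) = 7.5354 × 10^13 km.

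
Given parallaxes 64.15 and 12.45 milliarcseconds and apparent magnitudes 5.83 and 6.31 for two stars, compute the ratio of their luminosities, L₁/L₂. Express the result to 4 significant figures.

L₁/L₂ = 0.05861

d₁ = 1/p₁ = 1/0.06415″ = 15.588 pc; d₂ = 1/p₂ = 1/0.01245″ = 80.321 pc.
M₁ = m₁ − 5 log₁₀ d₁ + 5 = 5.83 − 5.9640 + 5 = 4.8660.
M₂ = 6.31 − 9.5241 + 5 = 1.7859.
L₁/L₂ = 10^(0.4(M₂ − M₁)) = 10^(0.4 × (-3.0801)) = 10^(-1.23204) = 0.058608.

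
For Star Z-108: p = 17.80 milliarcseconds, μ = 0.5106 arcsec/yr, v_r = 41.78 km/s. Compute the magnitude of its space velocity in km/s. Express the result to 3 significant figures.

d = 1/p = 1/0.01780″ = 56.18 pc.
v_t = 4.740 μ d = 4.740 × 0.5106 × 56.18 = 135.97 km/s.
v = √(v_r² + v_t²) = √(41.78² + 135.97²) = √20233.4 = 142.24 km/s.

142 km/s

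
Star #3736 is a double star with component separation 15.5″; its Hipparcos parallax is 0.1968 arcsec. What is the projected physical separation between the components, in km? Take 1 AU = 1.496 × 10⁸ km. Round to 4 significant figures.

1.178 × 10^10 km

d = 1/p = 1/0.1968″ = 5.0813 pc.
At distance d (pc), an angle of θ arcsec spans θ·d AU: s = 15.5 × 5.0813 = 78.76 AU.
= 78.76 × 1.496 × 10⁸ km = 1.1782 × 10^10 km.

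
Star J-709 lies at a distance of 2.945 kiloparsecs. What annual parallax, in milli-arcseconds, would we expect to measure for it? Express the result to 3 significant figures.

d = 2.945 kpc = 2945 pc.
p = 1/d = 1/2945 = 0.00033956 arcsec.
= 0.00033956 × 1000 = 0.33956 mas.

0.340 mas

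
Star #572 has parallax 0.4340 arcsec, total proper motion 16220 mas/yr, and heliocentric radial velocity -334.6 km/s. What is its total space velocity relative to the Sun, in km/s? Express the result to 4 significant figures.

d = 1/p = 1/0.4340″ = 2.3041 pc.
μ = 16220 mas/yr = 16.22 ″/yr.
v_t = 4.740 μ d = 4.740 × 16.22 × 2.3041 = 177.15 km/s.
v = √(v_r² + v_t²) = √((-334.6)² + 177.15²) = √143339 = 378.6 km/s.

378.6 km/s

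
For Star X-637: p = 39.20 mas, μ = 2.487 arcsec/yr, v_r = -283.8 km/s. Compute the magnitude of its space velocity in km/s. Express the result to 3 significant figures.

413 km/s

d = 1/p = 1/0.03920″ = 25.51 pc.
v_t = 4.740 μ d = 4.740 × 2.487 × 25.51 = 300.72 km/s.
v = √(v_r² + v_t²) = √((-283.8)² + 300.72²) = √170975 = 413.49 km/s.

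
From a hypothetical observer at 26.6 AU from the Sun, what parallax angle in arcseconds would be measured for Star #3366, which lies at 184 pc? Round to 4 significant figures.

p (arcsec) = B (AU) / d (pc).
p = 26.6 / 184 = 0.14457 arcsec.

0.1446 arcsec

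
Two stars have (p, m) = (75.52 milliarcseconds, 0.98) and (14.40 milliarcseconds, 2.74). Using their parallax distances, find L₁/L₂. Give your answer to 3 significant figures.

L₁/L₂ = 0.184

d₁ = 1/p₁ = 1/0.07552″ = 13.242 pc; d₂ = 1/p₂ = 1/0.01440″ = 69.444 pc.
M₁ = m₁ − 5 log₁₀ d₁ + 5 = 0.98 − 5.6098 + 5 = 0.3702.
M₂ = 2.74 − 9.2082 + 5 = -1.4682.
L₁/L₂ = 10^(0.4(M₂ − M₁)) = 10^(0.4 × (-1.8384)) = 10^(-0.73536) = 0.18392.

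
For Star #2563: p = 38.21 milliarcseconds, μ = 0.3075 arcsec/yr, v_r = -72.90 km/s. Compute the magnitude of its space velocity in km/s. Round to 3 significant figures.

82.3 km/s

d = 1/p = 1/0.03821″ = 26.171 pc.
v_t = 4.740 μ d = 4.740 × 0.3075 × 26.171 = 38.146 km/s.
v = √(v_r² + v_t²) = √((-72.90)² + 38.146²) = √6769.53 = 82.277 km/s.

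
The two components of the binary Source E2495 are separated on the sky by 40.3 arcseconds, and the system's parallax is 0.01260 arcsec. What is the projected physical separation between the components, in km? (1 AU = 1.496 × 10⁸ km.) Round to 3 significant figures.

d = 1/p = 1/0.01260″ = 79.365 pc.
At distance d (pc), an angle of θ arcsec spans θ·d AU: s = 40.3 × 79.365 = 3198.4 AU.
= 3198.4 × 1.496 × 10⁸ km = 4.7848 × 10^11 km.

4.78 × 10^11 km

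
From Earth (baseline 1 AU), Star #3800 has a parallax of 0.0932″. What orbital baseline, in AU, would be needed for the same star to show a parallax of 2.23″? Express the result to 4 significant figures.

Parallax scales linearly with baseline: p ∝ B, so B = p_target / p_Earth × 1 AU.
B = 2.23 / 0.0932 = 23.927 AU.

23.93 AU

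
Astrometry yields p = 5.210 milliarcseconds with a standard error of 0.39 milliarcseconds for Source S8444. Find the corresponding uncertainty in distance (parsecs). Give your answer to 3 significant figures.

14.4 pc

d = 1/p, so σ_d = σ_p / p².
σ_d = 0.000390 / (0.005210)² = 0.000390 / 0.000027144 = 14.368 pc.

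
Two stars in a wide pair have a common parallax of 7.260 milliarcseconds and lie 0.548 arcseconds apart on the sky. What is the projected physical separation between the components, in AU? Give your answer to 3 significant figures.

d = 1/p = 1/0.007260″ = 137.74 pc.
At distance d (pc), an angle of θ arcsec spans θ·d AU: s = 0.548 × 137.74 = 75.482 AU.

75.5 AU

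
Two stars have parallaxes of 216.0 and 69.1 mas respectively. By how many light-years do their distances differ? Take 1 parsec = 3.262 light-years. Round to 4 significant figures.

32.11 ly

d_A = 1/0.2160″ = 4.6296 pc; d_B = 1/0.06910″ = 14.472 pc.
|d_B − d_A| = |14.472 − 4.6296| = 9.8424 pc = 9.8424 × 3.262 ly = 32.106 ly.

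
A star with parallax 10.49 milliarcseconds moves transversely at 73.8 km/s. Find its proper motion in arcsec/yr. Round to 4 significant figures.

d = 1/p = 1/0.01049″ = 95.329 pc.
μ = v_t / (4.74 d) = 73.8 / (4.74 × 95.329) = 73.8 / 451.86 = 0.16332 ″/yr.

0.1633 arcsec/yr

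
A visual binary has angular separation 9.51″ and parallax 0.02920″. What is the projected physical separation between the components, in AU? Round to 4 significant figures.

325.7 AU

d = 1/p = 1/0.02920″ = 34.247 pc.
At distance d (pc), an angle of θ arcsec spans θ·d AU: s = 9.51 × 34.247 = 325.69 AU.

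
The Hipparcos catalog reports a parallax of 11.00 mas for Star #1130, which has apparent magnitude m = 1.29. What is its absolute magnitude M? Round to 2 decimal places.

d = 1/p = 1/0.01100″ = 90.909 pc.
m − M = 5 log₁₀(90.909) − 5 = 9.7930 − 5 = 4.7930.
M = m − (m − M) = 1.29 − 4.7930 = -3.50.

M = -3.50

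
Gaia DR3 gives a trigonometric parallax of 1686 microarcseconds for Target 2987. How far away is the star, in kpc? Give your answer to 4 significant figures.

p = 1686 microarcseconds = 0.001686 arcsec.
d = 1/p = 1/0.001686 = 593.12 pc.
= 0.59312 kpc.

0.5931 kpc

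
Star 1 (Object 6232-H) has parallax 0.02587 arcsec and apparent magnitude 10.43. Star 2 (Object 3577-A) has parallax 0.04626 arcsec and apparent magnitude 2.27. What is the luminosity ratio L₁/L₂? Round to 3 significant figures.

d₁ = 1/p₁ = 1/0.02587″ = 38.655 pc; d₂ = 1/p₂ = 1/0.04626″ = 21.617 pc.
M₁ = m₁ − 5 log₁₀ d₁ + 5 = 10.43 − 7.9360 + 5 = 7.4940.
M₂ = 2.27 − 6.6740 + 5 = 0.5960.
L₁/L₂ = 10^(0.4(M₂ − M₁)) = 10^(0.4 × (-6.8980)) = 10^(-2.75920) = 0.001741.

L₁/L₂ = 0.00174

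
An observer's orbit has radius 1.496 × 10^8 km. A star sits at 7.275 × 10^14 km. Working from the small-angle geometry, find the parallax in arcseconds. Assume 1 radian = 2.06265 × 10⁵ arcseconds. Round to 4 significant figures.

θ ≈ B/d = (1.496 × 10^8) / (7.275 × 10^14) = 2.0564 × 10^-7 rad.
In arcseconds: 2.0564 × 10^-7 × 206265 = 0.042416″.

0.04242 arcsec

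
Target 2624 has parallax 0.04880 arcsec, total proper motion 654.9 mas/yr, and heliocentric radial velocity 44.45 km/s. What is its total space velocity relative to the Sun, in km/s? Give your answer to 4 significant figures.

77.60 km/s

d = 1/p = 1/0.04880″ = 20.492 pc.
μ = 654.9 mas/yr = 0.6549 ″/yr.
v_t = 4.740 μ d = 4.740 × 0.6549 × 20.492 = 63.612 km/s.
v = √(v_r² + v_t²) = √(44.45² + 63.612²) = √6022.29 = 77.603 km/s.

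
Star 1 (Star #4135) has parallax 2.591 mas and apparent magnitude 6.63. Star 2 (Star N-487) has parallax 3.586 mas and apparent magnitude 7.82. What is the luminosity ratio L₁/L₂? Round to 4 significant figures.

L₁/L₂ = 5.732

d₁ = 1/p₁ = 1/0.002591″ = 385.95 pc; d₂ = 1/p₂ = 1/0.003586″ = 278.86 pc.
M₁ = m₁ − 5 log₁₀ d₁ + 5 = 6.63 − 12.9327 + 5 = -1.3027.
M₂ = 7.82 − 12.2269 + 5 = 0.5931.
L₁/L₂ = 10^(0.4(M₂ − M₁)) = 10^(0.4 × 1.8958) = 10^0.75832 = 5.7322.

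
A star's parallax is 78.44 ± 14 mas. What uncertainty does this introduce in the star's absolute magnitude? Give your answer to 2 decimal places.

M = m − 5 log₁₀ d + 5 = m + 5 log₁₀ p + 5, so ∂M/∂p = 5/(p ln 10).
σ_M = (5/ln 10) · (σ_p/p) = 2.1715 × 14/78.44 = 2.1715 × 0.17848 = 0.38757.

σ_M = 0.39 mag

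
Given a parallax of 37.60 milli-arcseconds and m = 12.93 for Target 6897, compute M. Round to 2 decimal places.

M = 10.81

d = 1/p = 1/0.03760″ = 26.596 pc.
m − M = 5 log₁₀(26.596) − 5 = 7.1241 − 5 = 2.1241.
M = m − (m − M) = 12.93 − 2.1241 = 10.81.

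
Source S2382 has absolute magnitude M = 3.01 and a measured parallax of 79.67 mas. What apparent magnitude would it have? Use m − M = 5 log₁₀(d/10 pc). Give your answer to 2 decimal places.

m = 3.50

d = 1/p = 1/0.07967″ = 12.552 pc.
m − M = 5 log₁₀ d − 5 = 5 log₁₀(12.552) − 5 = 5.4936 − 5 = 0.4936.
m = M + (m − M) = 3.01 + 0.4936 = 3.50.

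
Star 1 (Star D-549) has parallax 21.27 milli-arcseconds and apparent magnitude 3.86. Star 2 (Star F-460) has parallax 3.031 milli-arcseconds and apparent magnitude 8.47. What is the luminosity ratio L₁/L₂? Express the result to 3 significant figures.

L₁/L₂ = 1.42

d₁ = 1/p₁ = 1/0.02127″ = 47.015 pc; d₂ = 1/p₂ = 1/0.003031″ = 329.92 pc.
M₁ = m₁ − 5 log₁₀ d₁ + 5 = 3.86 − 8.3612 + 5 = 0.4988.
M₂ = 8.47 − 12.5920 + 5 = 0.8780.
L₁/L₂ = 10^(0.4(M₂ − M₁)) = 10^(0.4 × 0.3792) = 10^0.15168 = 1.418.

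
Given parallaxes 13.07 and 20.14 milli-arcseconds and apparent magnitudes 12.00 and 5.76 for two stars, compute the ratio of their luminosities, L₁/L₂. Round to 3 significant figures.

L₁/L₂ = 0.00758

d₁ = 1/p₁ = 1/0.01307″ = 76.511 pc; d₂ = 1/p₂ = 1/0.02014″ = 49.652 pc.
M₁ = m₁ − 5 log₁₀ d₁ + 5 = 12.00 − 9.4186 + 5 = 7.5814.
M₂ = 5.76 − 8.4797 + 5 = 2.2803.
L₁/L₂ = 10^(0.4(M₂ − M₁)) = 10^(0.4 × (-5.3011)) = 10^(-2.12044) = 0.0075781.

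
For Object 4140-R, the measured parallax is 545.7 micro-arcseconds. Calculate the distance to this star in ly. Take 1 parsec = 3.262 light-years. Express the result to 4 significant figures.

5978 ly

p = 545.7 micro-arcseconds = 0.0005457 arcsec.
d = 1/p = 1/0.0005457 = 1832.5 pc.
In light-years: 1832.5 × 3.262 = 5977.6 ly.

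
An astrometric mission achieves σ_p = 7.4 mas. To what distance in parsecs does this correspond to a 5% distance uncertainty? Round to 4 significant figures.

6.757 pc

σ_d/d = σ_p/p, so the condition is σ_p/p ≤ 0.05, i.e. p ≥ σ_p/0.05.
p_min = 7.4/0.05 = 148 mas = 0.148 arcsec.
d_max = 1/p_min = 1/0.148 = 6.7568 pc.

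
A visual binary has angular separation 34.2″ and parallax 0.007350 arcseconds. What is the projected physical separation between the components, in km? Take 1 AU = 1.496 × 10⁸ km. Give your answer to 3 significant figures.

6.96 × 10^11 km

d = 1/p = 1/0.007350″ = 136.05 pc.
At distance d (pc), an angle of θ arcsec spans θ·d AU: s = 34.2 × 136.05 = 4652.9 AU.
= 4652.9 × 1.496 × 10⁸ km = 6.9607 × 10^11 km.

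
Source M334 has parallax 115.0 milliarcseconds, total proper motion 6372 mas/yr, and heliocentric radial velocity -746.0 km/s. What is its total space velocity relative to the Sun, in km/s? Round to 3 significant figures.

d = 1/p = 1/0.1150″ = 8.6957 pc.
μ = 6372 mas/yr = 6.372 ″/yr.
v_t = 4.740 μ d = 4.740 × 6.372 × 8.6957 = 262.64 km/s.
v = √(v_r² + v_t²) = √((-746.0)² + 262.64²) = √625496 = 790.88 km/s.

791 km/s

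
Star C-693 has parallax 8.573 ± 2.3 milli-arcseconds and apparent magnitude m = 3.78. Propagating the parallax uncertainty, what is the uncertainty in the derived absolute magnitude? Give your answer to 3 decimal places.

σ_M = 0.583 mag

M = m − 5 log₁₀ d + 5 = m + 5 log₁₀ p + 5, so ∂M/∂p = 5/(p ln 10).
σ_M = (5/ln 10) · (σ_p/p) = 2.1715 × 2.3/8.573 = 2.1715 × 0.26828 = 0.58257.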